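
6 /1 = 6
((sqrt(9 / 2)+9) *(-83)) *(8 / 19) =-5976 / 19- 996 *sqrt(2) / 19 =-388.66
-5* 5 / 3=-25 / 3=-8.33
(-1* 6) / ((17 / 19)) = -6.71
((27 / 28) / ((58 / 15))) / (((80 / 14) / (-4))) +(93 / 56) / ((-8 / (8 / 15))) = -4633 / 16240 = -0.29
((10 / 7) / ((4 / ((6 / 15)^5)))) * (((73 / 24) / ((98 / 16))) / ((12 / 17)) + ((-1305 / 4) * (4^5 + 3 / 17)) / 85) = -8014659448 / 557589375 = -14.37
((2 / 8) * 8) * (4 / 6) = 4 / 3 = 1.33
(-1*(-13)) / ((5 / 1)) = 13 / 5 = 2.60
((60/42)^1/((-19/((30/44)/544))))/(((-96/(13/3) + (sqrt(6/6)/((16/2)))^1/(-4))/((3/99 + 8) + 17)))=38350/360697007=0.00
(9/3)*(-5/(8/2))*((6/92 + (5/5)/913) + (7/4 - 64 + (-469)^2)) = -277059314625/335984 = -824620.56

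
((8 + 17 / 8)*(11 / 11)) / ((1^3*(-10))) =-81 / 80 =-1.01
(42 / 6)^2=49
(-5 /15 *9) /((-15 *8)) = 1 /40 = 0.02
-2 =-2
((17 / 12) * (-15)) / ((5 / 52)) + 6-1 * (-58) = -157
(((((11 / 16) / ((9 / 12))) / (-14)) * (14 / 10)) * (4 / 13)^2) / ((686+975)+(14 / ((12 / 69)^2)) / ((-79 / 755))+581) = 13904 / 3495311235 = 0.00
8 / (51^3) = 0.00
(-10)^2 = 100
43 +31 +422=496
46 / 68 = 23 / 34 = 0.68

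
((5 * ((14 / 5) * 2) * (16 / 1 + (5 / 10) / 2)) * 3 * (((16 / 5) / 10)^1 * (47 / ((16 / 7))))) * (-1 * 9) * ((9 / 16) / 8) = -7275177 / 1280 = -5683.73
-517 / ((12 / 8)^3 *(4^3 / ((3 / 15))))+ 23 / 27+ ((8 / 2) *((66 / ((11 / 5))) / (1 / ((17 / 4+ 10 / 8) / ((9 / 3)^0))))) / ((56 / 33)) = 2943121 / 7560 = 389.30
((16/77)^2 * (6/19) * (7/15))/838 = 256/33714835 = 0.00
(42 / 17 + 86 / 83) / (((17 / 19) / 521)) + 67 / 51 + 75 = 152432368 / 71961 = 2118.26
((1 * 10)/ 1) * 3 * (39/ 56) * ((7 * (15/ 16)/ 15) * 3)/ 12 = 585/ 256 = 2.29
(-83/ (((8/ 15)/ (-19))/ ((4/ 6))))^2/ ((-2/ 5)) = -310866125/ 32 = -9714566.41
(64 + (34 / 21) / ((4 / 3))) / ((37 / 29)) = 26477 / 518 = 51.11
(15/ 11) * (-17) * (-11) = 255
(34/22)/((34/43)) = 43/22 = 1.95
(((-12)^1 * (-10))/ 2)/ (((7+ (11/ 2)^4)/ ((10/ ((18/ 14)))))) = 22400/ 44259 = 0.51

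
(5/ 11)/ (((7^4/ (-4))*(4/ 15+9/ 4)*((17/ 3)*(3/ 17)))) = -1200/ 3988061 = -0.00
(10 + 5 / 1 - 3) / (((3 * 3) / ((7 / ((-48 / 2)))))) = -7 / 18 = -0.39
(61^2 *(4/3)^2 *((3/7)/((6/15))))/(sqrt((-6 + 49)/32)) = 595360 *sqrt(86)/903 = 6114.22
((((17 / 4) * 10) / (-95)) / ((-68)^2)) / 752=-1 / 7772672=-0.00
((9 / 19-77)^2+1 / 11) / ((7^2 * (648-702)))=-7751879 / 3502422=-2.21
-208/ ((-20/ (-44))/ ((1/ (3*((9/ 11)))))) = -186.43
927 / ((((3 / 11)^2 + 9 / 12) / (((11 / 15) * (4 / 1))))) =3298.48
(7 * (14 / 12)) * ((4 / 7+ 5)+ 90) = 1561 / 2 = 780.50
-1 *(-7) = 7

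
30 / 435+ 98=2844 / 29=98.07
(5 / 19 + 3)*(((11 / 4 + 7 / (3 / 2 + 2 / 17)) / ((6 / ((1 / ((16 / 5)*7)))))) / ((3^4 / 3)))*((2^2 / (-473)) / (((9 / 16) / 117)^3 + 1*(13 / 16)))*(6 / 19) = -6032645632 / 288399004185831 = -0.00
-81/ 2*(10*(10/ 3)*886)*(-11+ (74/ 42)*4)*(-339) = -11218221900/ 7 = -1602603128.57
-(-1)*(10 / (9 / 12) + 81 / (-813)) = 10759 / 813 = 13.23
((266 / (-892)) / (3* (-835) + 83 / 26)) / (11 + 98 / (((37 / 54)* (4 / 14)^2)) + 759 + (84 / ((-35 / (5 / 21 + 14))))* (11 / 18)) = 20151495 / 422856079701589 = 0.00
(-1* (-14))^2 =196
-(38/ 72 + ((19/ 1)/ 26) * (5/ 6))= -133/ 117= -1.14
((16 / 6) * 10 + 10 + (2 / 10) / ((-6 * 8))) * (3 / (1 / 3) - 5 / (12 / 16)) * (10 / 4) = 20531 / 96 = 213.86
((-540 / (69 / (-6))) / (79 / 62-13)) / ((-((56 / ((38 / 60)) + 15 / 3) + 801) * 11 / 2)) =1272240 / 1562861707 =0.00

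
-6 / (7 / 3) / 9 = -2 / 7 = -0.29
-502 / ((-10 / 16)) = 4016 / 5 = 803.20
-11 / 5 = -2.20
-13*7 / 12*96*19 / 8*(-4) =6916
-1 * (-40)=40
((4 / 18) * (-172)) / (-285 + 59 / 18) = 688 / 5071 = 0.14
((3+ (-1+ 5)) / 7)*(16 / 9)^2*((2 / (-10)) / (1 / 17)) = -10.75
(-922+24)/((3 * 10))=-449/15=-29.93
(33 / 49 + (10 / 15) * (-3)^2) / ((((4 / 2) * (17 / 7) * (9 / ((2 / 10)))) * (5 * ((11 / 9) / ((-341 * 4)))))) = -20274 / 2975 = -6.81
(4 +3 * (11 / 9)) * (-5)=-115 / 3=-38.33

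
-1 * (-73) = 73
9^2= 81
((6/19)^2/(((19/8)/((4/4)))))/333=32/253783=0.00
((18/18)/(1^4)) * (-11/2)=-11/2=-5.50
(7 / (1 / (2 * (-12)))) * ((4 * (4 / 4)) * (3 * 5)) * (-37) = 372960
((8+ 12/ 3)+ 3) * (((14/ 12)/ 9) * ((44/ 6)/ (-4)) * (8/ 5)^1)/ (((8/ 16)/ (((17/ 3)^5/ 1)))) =-437315956/ 6561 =-66653.86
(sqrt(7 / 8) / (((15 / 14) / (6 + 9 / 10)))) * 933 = 150213 * sqrt(14) / 100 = 5620.46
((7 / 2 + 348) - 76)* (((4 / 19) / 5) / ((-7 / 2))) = -3.31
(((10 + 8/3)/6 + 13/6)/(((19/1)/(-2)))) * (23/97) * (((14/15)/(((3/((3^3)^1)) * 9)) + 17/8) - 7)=837683/1990440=0.42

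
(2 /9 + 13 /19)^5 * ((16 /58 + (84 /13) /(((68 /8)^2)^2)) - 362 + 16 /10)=-338162161463214736250 /1534604025052088289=-220.36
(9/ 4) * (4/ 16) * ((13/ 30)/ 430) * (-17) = -663/ 68800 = -0.01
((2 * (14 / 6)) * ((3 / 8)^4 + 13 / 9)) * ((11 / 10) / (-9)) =-0.84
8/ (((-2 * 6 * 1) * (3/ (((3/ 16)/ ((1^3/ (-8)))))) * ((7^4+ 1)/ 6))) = 1/ 1201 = 0.00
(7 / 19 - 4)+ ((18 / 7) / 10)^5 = -3622887444 / 997915625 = -3.63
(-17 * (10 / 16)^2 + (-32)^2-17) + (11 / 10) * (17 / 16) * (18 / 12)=80169 / 80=1002.11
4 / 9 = 0.44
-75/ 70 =-15/ 14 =-1.07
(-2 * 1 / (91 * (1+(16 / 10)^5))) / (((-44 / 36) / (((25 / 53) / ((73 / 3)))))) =4218750 / 139008887017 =0.00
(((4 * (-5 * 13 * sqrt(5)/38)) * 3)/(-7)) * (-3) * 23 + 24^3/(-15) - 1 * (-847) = -26910 * sqrt(5)/133 - 373/5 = -527.03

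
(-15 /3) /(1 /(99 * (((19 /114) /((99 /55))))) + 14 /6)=-825 /403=-2.05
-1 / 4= -0.25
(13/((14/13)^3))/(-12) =-28561/32928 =-0.87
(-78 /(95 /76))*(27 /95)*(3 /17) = -25272 /8075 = -3.13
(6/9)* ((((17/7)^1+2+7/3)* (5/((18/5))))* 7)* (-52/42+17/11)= 252050/18711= 13.47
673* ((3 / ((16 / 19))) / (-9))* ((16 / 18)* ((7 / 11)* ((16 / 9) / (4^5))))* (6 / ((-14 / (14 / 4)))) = 89509 / 228096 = 0.39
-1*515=-515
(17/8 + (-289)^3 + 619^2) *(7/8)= -1330246729/64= -20785105.14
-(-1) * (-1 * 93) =-93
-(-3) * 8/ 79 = 24/ 79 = 0.30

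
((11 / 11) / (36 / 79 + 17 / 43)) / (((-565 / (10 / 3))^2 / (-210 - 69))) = -421228 / 36915179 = -0.01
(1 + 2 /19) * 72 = 1512 /19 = 79.58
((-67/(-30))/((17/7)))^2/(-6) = -219961/1560600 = -0.14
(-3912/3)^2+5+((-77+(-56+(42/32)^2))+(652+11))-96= 435419321/256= 1700856.72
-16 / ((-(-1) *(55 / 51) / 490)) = -79968 / 11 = -7269.82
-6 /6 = -1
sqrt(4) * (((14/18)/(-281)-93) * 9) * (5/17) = -2352040/4777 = -492.37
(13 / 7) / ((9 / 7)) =13 / 9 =1.44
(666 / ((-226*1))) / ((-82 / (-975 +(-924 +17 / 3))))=-315240 / 4633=-68.04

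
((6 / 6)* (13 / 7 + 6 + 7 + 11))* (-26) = -4706 / 7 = -672.29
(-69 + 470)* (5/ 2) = 1002.50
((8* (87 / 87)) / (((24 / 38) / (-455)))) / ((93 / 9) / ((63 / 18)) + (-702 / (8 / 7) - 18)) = 484120 / 52861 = 9.16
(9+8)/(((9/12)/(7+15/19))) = 10064/57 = 176.56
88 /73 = 1.21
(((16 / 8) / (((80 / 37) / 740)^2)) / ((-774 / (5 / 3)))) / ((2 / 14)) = -65595635 / 18576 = -3531.20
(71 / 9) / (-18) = -71 / 162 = -0.44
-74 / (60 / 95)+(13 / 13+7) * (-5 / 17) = -12191 / 102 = -119.52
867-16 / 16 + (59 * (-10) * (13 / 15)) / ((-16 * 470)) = 9769247 / 11280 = 866.07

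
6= 6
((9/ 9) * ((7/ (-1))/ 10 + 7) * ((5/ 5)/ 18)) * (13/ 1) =4.55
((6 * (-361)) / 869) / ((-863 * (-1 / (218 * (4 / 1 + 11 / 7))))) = -18415332 / 5249629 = -3.51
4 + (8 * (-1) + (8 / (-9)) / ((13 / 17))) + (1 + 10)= 683 / 117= 5.84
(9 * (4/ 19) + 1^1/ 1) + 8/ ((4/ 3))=8.89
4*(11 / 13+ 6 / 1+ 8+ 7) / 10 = 8.74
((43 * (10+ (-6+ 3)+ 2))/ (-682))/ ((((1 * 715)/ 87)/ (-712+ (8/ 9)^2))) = 35918588/ 731445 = 49.11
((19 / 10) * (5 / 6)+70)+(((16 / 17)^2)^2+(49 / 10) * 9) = 583651421 / 5011260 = 116.47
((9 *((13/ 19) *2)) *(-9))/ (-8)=1053/ 76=13.86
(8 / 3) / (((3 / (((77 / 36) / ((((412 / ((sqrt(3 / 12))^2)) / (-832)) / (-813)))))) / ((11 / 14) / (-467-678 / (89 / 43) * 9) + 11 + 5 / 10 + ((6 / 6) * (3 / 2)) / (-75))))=21034139888476 / 2348006025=8958.30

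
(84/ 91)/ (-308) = -3/ 1001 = -0.00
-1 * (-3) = 3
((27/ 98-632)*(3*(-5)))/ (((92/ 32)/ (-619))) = -2299300260/ 1127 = -2040195.44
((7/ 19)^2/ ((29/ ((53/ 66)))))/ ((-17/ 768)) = -0.17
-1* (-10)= 10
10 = 10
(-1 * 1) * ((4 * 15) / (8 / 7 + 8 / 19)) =-1995 / 52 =-38.37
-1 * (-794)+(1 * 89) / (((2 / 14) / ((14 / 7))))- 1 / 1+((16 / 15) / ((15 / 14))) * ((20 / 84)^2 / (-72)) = 10405013 / 5103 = 2039.00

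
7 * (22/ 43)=154/ 43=3.58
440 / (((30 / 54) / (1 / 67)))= 792 / 67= 11.82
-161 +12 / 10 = -799 / 5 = -159.80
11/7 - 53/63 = 0.73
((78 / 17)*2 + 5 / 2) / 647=397 / 21998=0.02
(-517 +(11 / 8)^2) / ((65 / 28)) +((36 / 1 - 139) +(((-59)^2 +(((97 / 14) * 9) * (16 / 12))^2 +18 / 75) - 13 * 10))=2532477947 / 254800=9939.08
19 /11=1.73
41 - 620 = -579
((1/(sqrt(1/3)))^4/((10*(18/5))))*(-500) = -125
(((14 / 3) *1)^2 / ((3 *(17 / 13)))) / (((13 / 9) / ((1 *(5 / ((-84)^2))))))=5 / 1836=0.00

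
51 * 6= 306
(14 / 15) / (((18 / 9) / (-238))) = -1666 / 15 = -111.07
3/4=0.75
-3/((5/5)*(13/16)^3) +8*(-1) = -29864/2197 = -13.59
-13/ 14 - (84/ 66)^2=-4317/ 1694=-2.55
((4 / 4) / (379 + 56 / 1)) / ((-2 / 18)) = -3 / 145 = -0.02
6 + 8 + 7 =21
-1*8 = -8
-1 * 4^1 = -4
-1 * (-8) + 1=9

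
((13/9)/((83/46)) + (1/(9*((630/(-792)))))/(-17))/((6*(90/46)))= 0.07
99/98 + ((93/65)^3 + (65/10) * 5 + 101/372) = 183768479521/5005864500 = 36.71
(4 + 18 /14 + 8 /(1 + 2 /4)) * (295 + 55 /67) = 4419860 /1407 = 3141.34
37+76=113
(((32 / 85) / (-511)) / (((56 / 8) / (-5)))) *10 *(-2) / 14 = -320 / 425663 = -0.00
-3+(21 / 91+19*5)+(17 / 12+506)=93545 / 156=599.65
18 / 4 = 4.50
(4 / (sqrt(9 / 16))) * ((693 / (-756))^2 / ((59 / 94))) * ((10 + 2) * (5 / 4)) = 56870 / 531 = 107.10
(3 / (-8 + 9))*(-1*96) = -288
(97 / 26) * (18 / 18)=97 / 26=3.73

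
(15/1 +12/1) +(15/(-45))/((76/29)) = 6127/228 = 26.87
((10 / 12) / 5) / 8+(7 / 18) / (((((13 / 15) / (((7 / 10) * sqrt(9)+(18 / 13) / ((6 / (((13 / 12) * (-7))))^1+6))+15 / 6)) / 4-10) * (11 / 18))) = -5223761 / 121235664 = -0.04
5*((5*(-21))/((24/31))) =-678.12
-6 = -6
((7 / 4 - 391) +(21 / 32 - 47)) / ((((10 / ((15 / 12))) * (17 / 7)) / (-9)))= 878157 / 4352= 201.78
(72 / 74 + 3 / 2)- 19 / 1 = -1223 / 74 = -16.53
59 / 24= 2.46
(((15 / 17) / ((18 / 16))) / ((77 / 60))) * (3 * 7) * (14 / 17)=33600 / 3179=10.57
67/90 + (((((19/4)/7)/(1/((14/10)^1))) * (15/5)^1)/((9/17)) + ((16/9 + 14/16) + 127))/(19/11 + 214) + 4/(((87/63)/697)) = 50050335943/24774120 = 2020.27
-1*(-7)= 7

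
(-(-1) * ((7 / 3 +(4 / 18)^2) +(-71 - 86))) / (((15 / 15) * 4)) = -38.65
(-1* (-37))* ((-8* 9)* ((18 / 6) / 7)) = -7992 / 7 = -1141.71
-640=-640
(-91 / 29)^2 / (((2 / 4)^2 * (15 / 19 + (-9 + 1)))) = -629356 / 115217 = -5.46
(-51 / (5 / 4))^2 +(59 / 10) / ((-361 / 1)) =30046457 / 18050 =1664.62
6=6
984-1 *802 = 182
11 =11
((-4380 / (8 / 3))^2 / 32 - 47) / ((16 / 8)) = 42129.72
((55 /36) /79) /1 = 55 /2844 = 0.02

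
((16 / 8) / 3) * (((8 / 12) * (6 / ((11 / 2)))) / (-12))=-4 / 99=-0.04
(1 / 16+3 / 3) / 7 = 17 / 112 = 0.15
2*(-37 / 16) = -37 / 8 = -4.62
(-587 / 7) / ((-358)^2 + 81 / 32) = -18784 / 28709303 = -0.00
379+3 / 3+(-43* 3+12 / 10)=1261 / 5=252.20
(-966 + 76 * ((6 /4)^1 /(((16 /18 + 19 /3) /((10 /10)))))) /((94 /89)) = -2748498 /3055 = -899.67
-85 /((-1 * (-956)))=-85 /956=-0.09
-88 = -88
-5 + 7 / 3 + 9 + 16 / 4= 31 / 3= 10.33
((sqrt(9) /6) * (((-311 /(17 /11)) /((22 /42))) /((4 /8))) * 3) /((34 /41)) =-803313 /578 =-1389.81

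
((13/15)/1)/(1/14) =182/15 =12.13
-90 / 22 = -45 / 11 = -4.09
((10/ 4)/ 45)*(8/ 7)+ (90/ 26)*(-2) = -5618/ 819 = -6.86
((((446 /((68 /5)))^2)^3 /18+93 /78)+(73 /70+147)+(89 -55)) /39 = 874302565041299982911 /493425978514560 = 1771902.18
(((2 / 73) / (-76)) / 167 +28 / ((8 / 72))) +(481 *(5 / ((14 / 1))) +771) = 1937229138 / 1621403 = 1194.79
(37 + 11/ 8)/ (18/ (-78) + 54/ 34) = 67847/ 2400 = 28.27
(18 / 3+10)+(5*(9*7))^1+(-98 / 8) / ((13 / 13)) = 1275 / 4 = 318.75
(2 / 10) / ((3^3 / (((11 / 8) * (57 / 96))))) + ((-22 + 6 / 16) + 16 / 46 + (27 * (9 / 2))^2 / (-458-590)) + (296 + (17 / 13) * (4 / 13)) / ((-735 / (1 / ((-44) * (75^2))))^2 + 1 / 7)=-144132223530797094019435390747 / 4076455397113499417597848320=-35.36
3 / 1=3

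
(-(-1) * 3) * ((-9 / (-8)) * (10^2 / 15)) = 45 / 2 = 22.50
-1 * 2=-2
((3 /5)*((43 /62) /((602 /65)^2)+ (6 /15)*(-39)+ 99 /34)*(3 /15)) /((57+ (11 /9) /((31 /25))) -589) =0.00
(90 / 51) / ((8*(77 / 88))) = 30 / 119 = 0.25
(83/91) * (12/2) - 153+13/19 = -253892/1729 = -146.84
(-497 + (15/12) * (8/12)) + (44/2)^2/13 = -35797/78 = -458.94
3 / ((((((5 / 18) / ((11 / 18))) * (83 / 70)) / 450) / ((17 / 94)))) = 1767150 / 3901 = 453.00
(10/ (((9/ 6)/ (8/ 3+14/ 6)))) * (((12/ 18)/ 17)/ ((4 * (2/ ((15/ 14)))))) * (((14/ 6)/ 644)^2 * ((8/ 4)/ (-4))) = -125/ 108779328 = -0.00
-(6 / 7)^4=-0.54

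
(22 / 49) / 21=22 / 1029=0.02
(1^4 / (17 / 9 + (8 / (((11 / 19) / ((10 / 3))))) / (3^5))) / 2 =8019 / 33334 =0.24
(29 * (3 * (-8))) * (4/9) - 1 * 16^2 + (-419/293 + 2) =-496427/879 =-564.76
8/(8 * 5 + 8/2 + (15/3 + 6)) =8/55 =0.15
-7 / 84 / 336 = -1 / 4032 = -0.00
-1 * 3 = -3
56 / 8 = 7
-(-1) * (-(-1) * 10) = 10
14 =14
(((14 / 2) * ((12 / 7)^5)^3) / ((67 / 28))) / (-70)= -30814043149172736 / 227204729404415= -135.62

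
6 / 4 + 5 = 13 / 2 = 6.50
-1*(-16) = 16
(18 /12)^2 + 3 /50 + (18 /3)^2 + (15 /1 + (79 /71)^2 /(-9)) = 241238039 /4536900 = 53.17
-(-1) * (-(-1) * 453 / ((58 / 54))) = 12231 / 29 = 421.76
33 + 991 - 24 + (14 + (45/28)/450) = 283921/280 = 1014.00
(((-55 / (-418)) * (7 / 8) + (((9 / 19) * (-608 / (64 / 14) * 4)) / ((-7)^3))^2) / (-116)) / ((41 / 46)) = -268157 / 42334432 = -0.01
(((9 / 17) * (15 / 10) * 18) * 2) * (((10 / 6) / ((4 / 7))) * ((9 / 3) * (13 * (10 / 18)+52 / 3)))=12285 / 2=6142.50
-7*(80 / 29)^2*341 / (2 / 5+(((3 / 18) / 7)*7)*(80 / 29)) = -10416000 / 493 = -21127.79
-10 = -10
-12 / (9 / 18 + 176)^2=-48 / 124609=-0.00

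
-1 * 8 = -8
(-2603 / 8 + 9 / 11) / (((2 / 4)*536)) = -28561 / 23584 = -1.21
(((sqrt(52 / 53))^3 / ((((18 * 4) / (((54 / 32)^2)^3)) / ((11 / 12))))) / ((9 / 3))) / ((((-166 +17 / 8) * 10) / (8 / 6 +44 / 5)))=-75996063 * sqrt(689) / 3387267481600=-0.00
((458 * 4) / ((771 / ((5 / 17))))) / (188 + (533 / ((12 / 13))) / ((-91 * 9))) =461664 / 123725711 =0.00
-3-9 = -12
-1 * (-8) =8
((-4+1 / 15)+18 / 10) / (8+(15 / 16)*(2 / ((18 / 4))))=-128 / 505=-0.25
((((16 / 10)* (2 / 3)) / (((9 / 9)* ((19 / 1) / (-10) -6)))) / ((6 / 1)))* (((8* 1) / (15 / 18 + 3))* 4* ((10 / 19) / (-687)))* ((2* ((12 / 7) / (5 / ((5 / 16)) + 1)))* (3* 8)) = 655360 / 940786273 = 0.00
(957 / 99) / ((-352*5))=-29 / 5280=-0.01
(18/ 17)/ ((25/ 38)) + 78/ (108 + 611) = 524946/ 305575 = 1.72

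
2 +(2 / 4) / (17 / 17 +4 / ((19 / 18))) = 383 / 182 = 2.10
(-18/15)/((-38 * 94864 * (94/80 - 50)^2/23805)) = 0.00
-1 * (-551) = 551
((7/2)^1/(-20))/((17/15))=-0.15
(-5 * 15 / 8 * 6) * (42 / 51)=-1575 / 34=-46.32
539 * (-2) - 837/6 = -2435/2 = -1217.50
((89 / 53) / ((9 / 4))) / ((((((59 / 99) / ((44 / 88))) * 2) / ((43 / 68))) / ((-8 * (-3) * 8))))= 2020656 / 53159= 38.01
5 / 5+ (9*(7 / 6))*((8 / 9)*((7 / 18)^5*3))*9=170137 / 52488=3.24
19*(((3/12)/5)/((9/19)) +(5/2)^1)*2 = 8911/90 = 99.01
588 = 588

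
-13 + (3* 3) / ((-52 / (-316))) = 542 / 13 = 41.69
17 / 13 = 1.31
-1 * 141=-141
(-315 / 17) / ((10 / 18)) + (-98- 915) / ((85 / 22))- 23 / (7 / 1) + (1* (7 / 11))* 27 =-1843367 / 6545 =-281.65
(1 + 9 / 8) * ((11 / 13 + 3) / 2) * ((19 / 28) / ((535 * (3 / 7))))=1615 / 133536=0.01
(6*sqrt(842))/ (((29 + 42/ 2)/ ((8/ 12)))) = 2*sqrt(842)/ 25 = 2.32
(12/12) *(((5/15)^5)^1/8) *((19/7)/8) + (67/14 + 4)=956467/108864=8.79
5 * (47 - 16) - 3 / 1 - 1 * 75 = 77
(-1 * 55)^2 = 3025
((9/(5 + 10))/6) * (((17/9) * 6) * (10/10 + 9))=11.33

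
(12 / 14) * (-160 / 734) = -480 / 2569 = -0.19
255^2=65025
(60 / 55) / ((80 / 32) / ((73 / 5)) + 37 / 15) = 26280 / 63547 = 0.41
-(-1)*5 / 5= 1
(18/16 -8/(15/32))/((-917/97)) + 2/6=222241/110040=2.02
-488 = -488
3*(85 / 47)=255 / 47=5.43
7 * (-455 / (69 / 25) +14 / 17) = -1346863 / 1173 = -1148.22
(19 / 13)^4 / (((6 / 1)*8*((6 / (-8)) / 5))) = -651605 / 1028196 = -0.63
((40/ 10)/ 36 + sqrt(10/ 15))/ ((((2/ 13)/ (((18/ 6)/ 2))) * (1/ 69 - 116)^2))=0.00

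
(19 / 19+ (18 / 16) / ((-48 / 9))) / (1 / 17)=1717 / 128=13.41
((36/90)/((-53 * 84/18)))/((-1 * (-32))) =-3/59360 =-0.00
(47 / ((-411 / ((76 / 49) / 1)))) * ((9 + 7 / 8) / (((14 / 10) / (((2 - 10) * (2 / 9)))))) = 2821880 / 1268757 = 2.22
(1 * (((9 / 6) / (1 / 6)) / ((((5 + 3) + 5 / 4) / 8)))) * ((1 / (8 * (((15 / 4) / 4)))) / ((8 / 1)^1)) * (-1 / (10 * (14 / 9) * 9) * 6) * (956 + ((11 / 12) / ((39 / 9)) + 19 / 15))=-2240499 / 420875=-5.32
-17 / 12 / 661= -0.00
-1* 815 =-815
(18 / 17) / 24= 0.04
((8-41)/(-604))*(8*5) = 330/151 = 2.19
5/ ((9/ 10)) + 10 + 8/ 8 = 149/ 9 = 16.56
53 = 53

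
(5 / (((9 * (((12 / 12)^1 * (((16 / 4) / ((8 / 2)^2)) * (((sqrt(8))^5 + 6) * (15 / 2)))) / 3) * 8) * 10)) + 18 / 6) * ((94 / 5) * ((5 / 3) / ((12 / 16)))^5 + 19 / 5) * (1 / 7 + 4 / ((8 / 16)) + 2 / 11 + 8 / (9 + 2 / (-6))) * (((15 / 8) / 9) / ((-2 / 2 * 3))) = -316669570693696901 / 160730971742880-5589782630534 * sqrt(2) / 195890871811635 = -1970.22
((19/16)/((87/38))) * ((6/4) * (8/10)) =361/580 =0.62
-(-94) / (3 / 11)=1034 / 3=344.67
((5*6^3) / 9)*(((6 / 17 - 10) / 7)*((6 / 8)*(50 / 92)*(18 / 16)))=-415125 / 5474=-75.84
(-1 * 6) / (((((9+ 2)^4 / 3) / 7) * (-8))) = 63 / 58564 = 0.00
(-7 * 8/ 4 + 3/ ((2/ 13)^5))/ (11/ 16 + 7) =1113431/ 246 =4526.14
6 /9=2 /3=0.67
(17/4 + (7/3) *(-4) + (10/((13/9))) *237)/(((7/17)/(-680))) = -2701218.42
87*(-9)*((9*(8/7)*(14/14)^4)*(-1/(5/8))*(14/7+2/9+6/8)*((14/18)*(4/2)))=297888/5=59577.60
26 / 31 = 0.84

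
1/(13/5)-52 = -671/13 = -51.62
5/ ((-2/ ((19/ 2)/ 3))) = -95/ 12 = -7.92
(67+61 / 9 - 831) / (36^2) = -6815 / 11664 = -0.58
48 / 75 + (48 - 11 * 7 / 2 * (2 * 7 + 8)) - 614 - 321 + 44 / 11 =-43234 / 25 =-1729.36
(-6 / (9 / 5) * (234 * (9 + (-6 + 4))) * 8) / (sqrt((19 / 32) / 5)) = -174720 * sqrt(190) / 19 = -126755.21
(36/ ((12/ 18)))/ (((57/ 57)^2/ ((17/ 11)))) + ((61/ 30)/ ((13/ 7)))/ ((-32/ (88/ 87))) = 124539293/ 1492920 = 83.42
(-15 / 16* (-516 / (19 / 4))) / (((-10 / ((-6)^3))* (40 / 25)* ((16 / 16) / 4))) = 104490 / 19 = 5499.47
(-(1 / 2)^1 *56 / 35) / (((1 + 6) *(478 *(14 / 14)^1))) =-2 / 8365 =-0.00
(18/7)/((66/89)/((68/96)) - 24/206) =467517/169162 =2.76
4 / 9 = 0.44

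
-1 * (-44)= 44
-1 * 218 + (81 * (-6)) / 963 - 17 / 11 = -258999 / 1177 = -220.05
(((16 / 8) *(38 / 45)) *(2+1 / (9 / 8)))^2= 3904576 / 164025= 23.80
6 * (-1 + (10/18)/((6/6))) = -8/3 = -2.67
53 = 53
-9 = -9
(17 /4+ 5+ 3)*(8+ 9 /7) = 455 /4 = 113.75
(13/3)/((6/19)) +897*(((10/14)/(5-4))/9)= 84.91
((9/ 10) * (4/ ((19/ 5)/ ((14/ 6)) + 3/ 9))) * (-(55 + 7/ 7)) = -10584/ 103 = -102.76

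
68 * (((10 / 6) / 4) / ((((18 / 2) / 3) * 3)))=85 / 27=3.15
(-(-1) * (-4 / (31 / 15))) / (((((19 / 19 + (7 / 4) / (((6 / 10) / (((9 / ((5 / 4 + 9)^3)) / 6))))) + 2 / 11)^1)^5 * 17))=-15027008323662130325191204779060 / 309554475909813862691534453089811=-0.05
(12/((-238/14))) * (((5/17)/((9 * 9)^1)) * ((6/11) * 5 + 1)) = -820/85833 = -0.01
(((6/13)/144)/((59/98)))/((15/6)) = 49/23010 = 0.00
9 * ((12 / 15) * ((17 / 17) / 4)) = 9 / 5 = 1.80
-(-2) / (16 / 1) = 1 / 8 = 0.12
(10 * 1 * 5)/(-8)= -25/4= -6.25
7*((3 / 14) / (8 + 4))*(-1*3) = -3 / 8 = -0.38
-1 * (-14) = 14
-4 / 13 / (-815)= 0.00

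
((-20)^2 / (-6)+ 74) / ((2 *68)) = 11 / 204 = 0.05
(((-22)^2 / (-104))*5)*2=-605 / 13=-46.54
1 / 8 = 0.12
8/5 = 1.60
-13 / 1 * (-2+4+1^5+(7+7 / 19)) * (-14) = 35854 / 19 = 1887.05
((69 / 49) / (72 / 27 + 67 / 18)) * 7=54 / 35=1.54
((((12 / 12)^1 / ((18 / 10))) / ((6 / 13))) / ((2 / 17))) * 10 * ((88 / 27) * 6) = 486200 / 243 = 2000.82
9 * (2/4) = 9/2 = 4.50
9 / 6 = 1.50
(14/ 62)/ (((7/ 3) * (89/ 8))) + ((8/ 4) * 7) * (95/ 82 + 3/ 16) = 17061251/ 904952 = 18.85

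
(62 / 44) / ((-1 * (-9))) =31 / 198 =0.16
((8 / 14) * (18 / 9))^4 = 4096 / 2401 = 1.71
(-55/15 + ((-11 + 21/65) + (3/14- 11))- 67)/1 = -92.13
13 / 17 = 0.76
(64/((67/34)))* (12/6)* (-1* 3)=-13056/67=-194.87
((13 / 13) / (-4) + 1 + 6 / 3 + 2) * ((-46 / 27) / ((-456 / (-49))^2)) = -55223 / 590976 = -0.09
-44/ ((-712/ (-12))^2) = -99/ 7921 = -0.01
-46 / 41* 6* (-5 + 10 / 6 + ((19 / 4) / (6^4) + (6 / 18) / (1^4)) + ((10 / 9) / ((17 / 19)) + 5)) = -6578437 / 301104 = -21.85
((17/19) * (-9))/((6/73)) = -3723/38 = -97.97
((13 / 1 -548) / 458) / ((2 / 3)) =-1605 / 916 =-1.75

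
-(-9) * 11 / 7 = 99 / 7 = 14.14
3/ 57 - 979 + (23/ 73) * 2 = -1356926/ 1387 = -978.32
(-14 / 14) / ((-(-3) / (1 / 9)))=-1 / 27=-0.04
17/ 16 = 1.06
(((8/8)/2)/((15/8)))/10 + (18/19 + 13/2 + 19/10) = 13358/1425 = 9.37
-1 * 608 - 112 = -720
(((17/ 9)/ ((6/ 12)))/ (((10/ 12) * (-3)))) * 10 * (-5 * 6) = 1360/ 3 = 453.33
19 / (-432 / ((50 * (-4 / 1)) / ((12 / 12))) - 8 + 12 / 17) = -8075 / 2182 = -3.70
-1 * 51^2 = -2601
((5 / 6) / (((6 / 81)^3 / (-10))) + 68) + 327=-20108.12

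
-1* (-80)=80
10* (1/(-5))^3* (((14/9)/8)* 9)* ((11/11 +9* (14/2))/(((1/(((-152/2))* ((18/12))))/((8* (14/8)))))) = 357504/25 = 14300.16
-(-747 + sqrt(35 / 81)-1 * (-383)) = 364-sqrt(35) / 9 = 363.34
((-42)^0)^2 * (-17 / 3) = -17 / 3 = -5.67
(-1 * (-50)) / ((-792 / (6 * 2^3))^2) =200 / 1089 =0.18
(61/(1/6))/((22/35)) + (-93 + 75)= 6207/11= 564.27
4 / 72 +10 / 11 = 191 / 198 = 0.96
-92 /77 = -1.19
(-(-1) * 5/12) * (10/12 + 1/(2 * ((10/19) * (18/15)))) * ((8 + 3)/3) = 715/288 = 2.48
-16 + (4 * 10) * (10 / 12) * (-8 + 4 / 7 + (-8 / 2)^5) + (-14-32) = -723302 / 21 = -34442.95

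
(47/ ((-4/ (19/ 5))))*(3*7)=-18753/ 20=-937.65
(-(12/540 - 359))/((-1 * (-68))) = 8077/1530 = 5.28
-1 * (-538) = 538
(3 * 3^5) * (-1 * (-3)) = 2187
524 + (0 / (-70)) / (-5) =524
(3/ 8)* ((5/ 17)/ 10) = 3/ 272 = 0.01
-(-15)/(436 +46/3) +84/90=0.97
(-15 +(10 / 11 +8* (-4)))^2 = 257049 / 121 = 2124.37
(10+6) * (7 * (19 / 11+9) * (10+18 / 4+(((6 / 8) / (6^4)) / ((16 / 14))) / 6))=496713035 / 28512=17421.19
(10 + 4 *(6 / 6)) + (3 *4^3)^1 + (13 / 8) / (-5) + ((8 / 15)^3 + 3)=5638321 / 27000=208.83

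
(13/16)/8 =13/128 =0.10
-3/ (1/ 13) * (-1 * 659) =25701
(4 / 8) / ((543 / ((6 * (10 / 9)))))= 10 / 1629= 0.01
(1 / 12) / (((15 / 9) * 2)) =1 / 40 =0.02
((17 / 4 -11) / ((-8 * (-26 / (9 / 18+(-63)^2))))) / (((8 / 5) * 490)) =-214353 / 1304576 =-0.16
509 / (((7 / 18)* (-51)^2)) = 1018 / 2023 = 0.50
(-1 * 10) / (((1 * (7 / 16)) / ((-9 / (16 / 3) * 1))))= 270 / 7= 38.57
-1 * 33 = -33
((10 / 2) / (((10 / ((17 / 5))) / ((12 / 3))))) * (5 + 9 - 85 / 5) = -102 / 5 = -20.40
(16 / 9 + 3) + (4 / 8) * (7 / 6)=193 / 36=5.36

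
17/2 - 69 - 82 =-285/2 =-142.50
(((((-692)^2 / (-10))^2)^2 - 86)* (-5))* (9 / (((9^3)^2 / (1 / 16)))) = -1643231597519035735813 / 59049000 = -27828271393572.05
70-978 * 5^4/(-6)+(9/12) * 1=407783/4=101945.75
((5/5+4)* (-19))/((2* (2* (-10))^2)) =-19/160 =-0.12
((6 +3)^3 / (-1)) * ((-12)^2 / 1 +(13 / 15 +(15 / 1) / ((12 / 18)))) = -1220103 / 10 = -122010.30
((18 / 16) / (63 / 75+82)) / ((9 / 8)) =25 / 2071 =0.01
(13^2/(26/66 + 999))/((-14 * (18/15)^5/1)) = -1161875/239355648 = -0.00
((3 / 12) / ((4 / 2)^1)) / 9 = 1 / 72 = 0.01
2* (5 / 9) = 10 / 9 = 1.11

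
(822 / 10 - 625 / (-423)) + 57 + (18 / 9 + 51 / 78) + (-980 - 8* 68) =-75922967 / 54990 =-1380.67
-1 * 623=-623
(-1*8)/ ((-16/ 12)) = 6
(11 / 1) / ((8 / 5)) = 55 / 8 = 6.88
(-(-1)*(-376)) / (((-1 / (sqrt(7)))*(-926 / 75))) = -14100*sqrt(7) / 463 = -80.57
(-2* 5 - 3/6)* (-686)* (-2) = -14406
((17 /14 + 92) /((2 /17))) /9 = 2465 /28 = 88.04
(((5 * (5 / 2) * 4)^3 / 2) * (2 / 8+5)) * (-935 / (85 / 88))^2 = 307461000000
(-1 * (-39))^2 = 1521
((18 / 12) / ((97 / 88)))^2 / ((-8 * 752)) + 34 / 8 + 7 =39798981 / 3537784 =11.25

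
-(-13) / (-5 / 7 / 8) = -728 / 5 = -145.60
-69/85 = -0.81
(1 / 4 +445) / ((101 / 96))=42744 / 101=423.21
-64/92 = -16/23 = -0.70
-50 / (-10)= 5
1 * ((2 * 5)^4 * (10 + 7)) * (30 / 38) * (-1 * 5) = -12750000 / 19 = -671052.63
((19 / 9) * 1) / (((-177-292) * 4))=-19 / 16884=-0.00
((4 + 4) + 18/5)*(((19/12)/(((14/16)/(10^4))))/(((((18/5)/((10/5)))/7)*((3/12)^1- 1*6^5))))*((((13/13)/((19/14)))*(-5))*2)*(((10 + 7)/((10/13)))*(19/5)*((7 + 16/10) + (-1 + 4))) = 33306291200/44199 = 753553.05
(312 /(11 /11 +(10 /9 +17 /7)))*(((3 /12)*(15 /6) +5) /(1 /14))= 59535 /11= 5412.27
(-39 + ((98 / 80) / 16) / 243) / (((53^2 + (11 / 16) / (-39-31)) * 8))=-42456617 / 24463832544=-0.00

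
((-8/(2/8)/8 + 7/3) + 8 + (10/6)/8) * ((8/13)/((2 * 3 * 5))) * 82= 6437/585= 11.00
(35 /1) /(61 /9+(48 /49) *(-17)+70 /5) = 15435 /1819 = 8.49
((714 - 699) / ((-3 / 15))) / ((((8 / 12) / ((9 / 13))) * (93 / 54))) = -18225 / 403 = -45.22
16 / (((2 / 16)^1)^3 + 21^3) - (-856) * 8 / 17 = 32470842048 / 80607761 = 402.83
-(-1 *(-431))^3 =-80062991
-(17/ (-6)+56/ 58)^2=-105625/ 30276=-3.49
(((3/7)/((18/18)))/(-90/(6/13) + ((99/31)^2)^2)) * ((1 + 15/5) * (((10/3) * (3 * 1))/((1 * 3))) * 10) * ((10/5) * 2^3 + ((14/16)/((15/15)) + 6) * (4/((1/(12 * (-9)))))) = 77945172400/42013497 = 1855.24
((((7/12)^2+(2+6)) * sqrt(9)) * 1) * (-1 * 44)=-13211/12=-1100.92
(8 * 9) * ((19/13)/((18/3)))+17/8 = 2045/104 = 19.66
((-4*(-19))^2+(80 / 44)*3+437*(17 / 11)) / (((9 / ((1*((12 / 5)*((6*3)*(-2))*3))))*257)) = -2045520 / 2827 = -723.57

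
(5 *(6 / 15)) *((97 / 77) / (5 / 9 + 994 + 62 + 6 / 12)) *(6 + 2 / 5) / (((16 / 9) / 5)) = 62856 / 1465079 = 0.04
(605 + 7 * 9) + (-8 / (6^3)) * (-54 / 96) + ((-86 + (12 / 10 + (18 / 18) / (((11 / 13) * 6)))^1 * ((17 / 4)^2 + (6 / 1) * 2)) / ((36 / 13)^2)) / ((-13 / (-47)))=4429227271 / 6842880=647.28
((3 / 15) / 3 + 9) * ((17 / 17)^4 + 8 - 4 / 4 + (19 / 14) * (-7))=-68 / 5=-13.60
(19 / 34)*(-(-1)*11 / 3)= 209 / 102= 2.05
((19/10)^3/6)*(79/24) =541861/144000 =3.76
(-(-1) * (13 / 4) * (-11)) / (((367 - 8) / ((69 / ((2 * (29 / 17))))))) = -167739 / 83288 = -2.01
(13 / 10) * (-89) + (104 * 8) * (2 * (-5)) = -84357 / 10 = -8435.70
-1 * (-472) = 472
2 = 2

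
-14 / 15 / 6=-7 / 45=-0.16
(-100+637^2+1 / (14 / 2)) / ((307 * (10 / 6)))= 8519052 / 10745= 792.84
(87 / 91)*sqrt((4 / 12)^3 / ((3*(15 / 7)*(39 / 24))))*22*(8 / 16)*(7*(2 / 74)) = 638*sqrt(2730) / 281385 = 0.12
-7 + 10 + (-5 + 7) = 5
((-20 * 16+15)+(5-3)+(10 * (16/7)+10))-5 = -1926/7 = -275.14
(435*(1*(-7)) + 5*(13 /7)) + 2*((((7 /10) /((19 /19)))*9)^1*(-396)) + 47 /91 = -3651283 /455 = -8024.80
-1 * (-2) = 2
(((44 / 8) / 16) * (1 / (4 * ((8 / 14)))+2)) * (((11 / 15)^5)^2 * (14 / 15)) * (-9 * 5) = -25963362025601 / 16402500000000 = -1.58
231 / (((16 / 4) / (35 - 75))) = -2310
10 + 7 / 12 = 10.58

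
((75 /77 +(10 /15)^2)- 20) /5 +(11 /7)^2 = -30244 /24255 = -1.25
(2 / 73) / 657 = 2 / 47961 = 0.00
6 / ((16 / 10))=15 / 4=3.75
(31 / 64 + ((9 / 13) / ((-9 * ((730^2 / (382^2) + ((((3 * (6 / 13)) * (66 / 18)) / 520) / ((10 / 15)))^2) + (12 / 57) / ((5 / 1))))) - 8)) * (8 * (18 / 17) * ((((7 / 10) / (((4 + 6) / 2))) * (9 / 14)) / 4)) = -1523866728541611753 / 1060923861653825600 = -1.44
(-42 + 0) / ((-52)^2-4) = -7 / 450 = -0.02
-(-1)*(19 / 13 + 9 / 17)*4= 1760 / 221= 7.96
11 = 11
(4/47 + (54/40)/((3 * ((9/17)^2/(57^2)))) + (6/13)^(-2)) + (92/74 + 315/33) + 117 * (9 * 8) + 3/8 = 94043932723/6886440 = 13656.39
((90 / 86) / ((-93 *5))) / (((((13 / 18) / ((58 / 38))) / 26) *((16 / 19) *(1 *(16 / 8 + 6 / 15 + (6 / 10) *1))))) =-261 / 5332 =-0.05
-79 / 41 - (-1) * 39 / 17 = 256 / 697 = 0.37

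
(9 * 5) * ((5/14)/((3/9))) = 675/14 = 48.21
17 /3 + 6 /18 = 6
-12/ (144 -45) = -4/ 33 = -0.12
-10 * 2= -20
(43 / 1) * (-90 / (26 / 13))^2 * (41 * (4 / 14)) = 7140150 / 7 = 1020021.43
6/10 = 3/5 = 0.60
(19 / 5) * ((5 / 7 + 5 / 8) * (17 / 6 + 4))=3895 / 112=34.78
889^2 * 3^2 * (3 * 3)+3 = 64016004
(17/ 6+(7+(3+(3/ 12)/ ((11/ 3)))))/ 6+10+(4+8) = 19127/ 792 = 24.15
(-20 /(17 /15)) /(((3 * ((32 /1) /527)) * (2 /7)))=-5425 /16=-339.06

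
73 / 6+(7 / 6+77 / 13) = 751 / 39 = 19.26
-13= -13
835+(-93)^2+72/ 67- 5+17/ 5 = 3176964/ 335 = 9483.47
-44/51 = -0.86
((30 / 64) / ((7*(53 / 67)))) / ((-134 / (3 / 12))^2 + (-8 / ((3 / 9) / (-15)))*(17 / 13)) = 13065 / 44412772096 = 0.00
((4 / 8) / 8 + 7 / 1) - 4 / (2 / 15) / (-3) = 273 / 16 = 17.06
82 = 82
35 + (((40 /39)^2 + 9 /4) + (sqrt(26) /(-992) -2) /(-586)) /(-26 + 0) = 1616284759 /46347912 -sqrt(26) /15114112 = 34.87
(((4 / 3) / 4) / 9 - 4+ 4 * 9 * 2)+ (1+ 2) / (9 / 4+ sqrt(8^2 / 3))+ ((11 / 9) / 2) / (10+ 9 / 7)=384 * sqrt(3) / 781+ 225480353 / 3331746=68.53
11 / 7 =1.57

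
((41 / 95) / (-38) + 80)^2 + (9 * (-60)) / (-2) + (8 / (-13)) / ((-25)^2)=28242634631053 / 4235432500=6668.18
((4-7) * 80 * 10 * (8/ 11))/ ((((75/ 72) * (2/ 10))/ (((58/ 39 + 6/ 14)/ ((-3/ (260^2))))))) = 361671480.52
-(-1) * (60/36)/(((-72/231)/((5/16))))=-1.67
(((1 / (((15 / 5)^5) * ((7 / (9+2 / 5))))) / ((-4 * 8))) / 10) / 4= -47 / 10886400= -0.00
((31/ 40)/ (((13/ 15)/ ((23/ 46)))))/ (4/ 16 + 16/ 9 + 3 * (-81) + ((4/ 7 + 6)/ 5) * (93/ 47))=-1376865/ 734051084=-0.00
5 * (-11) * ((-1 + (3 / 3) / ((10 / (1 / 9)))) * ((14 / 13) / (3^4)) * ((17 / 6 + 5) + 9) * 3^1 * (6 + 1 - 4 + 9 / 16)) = 13150907 / 101088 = 130.09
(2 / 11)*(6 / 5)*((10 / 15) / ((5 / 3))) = 24 / 275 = 0.09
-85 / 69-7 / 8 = -1163 / 552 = -2.11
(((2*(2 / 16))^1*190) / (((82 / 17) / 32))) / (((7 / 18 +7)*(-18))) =-680 / 287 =-2.37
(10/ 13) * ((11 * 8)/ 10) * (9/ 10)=396/ 65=6.09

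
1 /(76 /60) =15 /19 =0.79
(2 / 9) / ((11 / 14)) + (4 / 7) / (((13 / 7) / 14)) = 5908 / 1287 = 4.59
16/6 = 8/3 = 2.67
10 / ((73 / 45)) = 450 / 73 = 6.16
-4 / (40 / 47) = -47 / 10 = -4.70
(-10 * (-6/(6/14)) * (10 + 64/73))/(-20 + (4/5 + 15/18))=-3334800/40223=-82.91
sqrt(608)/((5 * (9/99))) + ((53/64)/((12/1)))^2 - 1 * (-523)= 44 * sqrt(38)/5 + 308480761/589824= 577.25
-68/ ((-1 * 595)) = 4/ 35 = 0.11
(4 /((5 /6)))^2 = 576 /25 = 23.04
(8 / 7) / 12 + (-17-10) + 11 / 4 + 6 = -1525 / 84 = -18.15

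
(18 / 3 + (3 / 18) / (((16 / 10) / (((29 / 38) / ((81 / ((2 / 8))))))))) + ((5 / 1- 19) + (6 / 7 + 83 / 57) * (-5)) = -80941961 / 4136832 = -19.57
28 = 28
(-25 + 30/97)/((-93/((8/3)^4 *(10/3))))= 98099200/2192103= 44.75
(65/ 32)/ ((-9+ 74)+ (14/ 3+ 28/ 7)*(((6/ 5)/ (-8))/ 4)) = 25/ 796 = 0.03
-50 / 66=-25 / 33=-0.76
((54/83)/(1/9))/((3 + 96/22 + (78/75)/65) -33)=-334125/1461962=-0.23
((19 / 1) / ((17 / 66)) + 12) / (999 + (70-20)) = 1458 / 17833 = 0.08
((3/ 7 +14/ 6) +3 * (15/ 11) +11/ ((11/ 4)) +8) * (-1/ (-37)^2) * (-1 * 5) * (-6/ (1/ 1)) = -43550/ 105413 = -0.41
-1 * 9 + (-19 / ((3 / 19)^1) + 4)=-376 / 3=-125.33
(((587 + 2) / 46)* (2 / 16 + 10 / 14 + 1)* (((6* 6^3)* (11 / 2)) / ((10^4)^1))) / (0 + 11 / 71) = 348895917 / 3220000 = 108.35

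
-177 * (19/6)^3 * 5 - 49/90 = -3372407/120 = -28103.39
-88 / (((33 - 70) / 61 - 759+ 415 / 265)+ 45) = 71126 / 576315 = 0.12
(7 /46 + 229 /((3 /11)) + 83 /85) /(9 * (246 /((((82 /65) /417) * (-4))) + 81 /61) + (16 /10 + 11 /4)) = -601614269 /130900810662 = -0.00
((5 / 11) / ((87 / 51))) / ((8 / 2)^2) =85 / 5104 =0.02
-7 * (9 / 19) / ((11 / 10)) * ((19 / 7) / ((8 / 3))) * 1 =-135 / 44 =-3.07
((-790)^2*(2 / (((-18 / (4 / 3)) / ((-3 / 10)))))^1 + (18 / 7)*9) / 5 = 1748938 / 315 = 5552.18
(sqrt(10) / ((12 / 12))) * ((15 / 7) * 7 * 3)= 142.30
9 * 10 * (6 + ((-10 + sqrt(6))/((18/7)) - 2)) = 10 + 35 * sqrt(6) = 95.73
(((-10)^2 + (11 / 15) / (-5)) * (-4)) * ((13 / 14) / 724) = -97357 / 190050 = -0.51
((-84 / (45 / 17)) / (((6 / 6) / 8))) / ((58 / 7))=-13328 / 435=-30.64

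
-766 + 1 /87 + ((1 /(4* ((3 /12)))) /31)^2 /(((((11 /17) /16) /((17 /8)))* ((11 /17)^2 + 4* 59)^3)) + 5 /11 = -74854420625966363943422 /97780666187248171875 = -765.53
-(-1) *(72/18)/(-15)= -0.27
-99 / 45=-11 / 5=-2.20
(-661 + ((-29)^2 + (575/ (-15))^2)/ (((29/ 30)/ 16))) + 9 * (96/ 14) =22924315/ 609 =37642.55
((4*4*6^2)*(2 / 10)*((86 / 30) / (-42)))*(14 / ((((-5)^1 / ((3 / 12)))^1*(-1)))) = -688 / 125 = -5.50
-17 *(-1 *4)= 68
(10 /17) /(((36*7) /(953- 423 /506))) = 2408975 /1083852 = 2.22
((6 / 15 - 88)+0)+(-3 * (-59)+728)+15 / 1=4162 / 5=832.40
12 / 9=4 / 3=1.33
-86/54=-43/27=-1.59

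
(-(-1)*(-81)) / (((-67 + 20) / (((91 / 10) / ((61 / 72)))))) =265356 / 14335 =18.51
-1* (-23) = 23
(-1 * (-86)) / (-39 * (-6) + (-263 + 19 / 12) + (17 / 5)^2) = -25800 / 4757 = -5.42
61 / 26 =2.35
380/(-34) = -11.18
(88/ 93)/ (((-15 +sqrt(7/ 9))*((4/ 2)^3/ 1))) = -495/ 62558 - 11*sqrt(7)/ 62558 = -0.01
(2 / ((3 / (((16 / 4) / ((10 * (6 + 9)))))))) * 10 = 8 / 45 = 0.18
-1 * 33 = -33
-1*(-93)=93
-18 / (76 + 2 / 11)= -99 / 419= -0.24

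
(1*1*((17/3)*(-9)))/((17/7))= -21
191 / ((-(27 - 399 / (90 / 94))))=2865 / 5846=0.49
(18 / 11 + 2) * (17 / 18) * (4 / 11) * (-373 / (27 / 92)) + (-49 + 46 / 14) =-336097280 / 205821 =-1632.96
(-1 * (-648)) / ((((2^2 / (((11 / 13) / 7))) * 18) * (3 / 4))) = 132 / 91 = 1.45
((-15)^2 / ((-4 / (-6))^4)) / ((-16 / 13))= -236925 / 256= -925.49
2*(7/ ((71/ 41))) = 574/ 71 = 8.08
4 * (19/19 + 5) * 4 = 96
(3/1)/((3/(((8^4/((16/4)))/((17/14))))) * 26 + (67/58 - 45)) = -623616/9094885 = -0.07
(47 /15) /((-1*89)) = -47 /1335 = -0.04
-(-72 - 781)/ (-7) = -853/ 7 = -121.86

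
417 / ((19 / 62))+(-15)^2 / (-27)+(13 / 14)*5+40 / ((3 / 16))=417721 / 266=1570.38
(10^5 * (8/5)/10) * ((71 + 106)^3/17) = 88723728000/17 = 5219042823.53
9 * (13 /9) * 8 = 104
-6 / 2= -3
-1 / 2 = -0.50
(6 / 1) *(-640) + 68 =-3772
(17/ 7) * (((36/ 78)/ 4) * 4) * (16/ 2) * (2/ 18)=272/ 273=1.00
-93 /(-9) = 31 /3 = 10.33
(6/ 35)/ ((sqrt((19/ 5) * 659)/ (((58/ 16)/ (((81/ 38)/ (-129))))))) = -1247 * sqrt(62605)/ 415170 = -0.75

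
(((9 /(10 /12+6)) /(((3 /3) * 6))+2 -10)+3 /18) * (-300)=93650 /41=2284.15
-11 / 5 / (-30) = 11 / 150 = 0.07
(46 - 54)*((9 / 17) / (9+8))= -72 / 289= -0.25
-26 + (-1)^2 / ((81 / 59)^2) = -167105 / 6561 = -25.47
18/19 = 0.95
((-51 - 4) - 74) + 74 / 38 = -2414 / 19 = -127.05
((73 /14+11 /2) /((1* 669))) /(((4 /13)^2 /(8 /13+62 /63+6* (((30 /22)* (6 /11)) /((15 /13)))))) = 88042825 /95196024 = 0.92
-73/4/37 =-73/148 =-0.49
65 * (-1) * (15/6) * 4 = -650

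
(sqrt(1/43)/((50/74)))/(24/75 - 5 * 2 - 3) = -37 * sqrt(43)/13631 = -0.02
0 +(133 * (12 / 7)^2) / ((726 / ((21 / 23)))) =0.49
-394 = -394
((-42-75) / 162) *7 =-91 / 18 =-5.06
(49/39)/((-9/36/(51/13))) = -3332/169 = -19.72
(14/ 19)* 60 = 840/ 19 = 44.21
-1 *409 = -409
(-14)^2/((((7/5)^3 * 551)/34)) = 17000/3857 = 4.41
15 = 15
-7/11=-0.64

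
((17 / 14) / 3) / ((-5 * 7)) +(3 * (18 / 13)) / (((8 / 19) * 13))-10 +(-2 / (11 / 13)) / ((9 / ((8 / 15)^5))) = -23069268418657 / 2490200212500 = -9.26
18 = 18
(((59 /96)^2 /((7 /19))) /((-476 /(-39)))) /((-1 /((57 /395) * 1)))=-0.01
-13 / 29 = -0.45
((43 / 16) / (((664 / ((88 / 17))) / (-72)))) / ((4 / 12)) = -4.53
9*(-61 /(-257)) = 2.14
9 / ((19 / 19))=9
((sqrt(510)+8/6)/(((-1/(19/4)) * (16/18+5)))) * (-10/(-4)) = -48.23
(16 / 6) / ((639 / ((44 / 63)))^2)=15488 / 4861878147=0.00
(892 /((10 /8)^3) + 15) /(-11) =-58963 /1375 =-42.88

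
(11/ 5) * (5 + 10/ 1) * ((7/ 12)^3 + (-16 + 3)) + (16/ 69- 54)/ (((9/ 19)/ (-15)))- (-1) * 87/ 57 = 322627745/ 251712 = 1281.73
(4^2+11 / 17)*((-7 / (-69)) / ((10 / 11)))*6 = 21791 / 1955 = 11.15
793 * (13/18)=10309/18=572.72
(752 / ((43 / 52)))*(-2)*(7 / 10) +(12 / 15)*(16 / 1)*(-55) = -425088 / 215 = -1977.15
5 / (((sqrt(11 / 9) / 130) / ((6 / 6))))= 1950 * sqrt(11) / 11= 587.95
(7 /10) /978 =7 /9780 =0.00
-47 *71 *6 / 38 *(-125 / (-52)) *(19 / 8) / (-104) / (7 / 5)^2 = 31284375 / 2119936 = 14.76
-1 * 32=-32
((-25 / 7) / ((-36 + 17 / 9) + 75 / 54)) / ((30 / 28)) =60 / 589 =0.10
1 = 1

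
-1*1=-1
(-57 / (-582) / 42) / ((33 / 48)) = 76 / 22407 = 0.00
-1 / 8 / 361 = -0.00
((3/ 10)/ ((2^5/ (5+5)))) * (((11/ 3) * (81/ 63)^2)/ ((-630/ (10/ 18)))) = -11/ 21952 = -0.00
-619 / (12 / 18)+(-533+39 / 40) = -58421 / 40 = -1460.52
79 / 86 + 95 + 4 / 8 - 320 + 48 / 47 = -449794 / 2021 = -222.56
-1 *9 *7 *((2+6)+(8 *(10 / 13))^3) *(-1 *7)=233543016 / 2197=106300.87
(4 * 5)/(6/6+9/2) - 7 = -37/11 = -3.36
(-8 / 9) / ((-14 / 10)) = 40 / 63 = 0.63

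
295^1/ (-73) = -295/ 73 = -4.04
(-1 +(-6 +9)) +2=4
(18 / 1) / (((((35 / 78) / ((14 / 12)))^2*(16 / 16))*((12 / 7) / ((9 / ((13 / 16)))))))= 19656 / 25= 786.24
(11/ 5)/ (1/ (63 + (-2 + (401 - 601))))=-1529/ 5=-305.80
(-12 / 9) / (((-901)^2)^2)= -4 / 1977062590803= -0.00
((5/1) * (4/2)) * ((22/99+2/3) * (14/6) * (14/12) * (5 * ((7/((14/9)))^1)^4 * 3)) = 297675/2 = 148837.50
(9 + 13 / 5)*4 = 232 / 5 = 46.40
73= 73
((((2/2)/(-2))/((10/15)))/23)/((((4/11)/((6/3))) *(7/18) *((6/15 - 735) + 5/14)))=1485/2364262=0.00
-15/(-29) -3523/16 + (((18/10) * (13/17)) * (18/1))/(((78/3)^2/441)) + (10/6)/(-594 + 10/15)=-9286571787/45632080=-203.51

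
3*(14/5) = 42/5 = 8.40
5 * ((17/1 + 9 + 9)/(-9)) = -175/9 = -19.44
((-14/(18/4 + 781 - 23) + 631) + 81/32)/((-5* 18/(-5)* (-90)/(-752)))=484341721/1647000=294.08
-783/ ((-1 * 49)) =783/ 49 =15.98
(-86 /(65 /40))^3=-325660672 /2197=-148229.71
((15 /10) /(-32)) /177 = -1 /3776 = -0.00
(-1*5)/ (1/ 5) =-25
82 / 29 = 2.83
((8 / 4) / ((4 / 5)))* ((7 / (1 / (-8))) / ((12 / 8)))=-280 / 3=-93.33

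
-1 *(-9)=9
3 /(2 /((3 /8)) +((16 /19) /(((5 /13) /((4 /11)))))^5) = 11215637438878125 /21134929471625296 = 0.53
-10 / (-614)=5 / 307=0.02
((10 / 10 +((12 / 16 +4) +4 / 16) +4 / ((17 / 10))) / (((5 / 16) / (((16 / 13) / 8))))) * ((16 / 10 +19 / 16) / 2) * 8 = 253328 / 5525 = 45.85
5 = 5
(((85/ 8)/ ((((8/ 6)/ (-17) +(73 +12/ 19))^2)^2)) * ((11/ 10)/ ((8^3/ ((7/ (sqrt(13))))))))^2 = 1331893530843836265995190314121/ 580929665432118070982601577572246618147433480192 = 0.00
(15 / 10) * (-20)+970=940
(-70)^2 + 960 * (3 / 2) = 6340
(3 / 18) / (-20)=-1 / 120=-0.01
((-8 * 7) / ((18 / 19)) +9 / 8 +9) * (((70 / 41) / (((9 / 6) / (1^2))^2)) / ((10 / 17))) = -419713 / 6642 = -63.19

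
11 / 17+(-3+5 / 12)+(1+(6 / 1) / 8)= -19 / 102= -0.19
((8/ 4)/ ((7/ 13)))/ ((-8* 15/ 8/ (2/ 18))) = -26/ 945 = -0.03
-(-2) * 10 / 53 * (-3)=-60 / 53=-1.13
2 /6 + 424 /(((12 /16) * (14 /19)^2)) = 153113 /147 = 1041.59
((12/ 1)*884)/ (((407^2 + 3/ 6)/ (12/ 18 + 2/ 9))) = 56576/ 993897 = 0.06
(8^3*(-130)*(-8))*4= 2129920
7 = 7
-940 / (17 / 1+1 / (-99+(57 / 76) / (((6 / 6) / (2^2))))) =-90240 / 1631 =-55.33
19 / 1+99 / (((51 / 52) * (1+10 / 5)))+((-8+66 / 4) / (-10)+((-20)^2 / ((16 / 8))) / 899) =15900289 / 305660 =52.02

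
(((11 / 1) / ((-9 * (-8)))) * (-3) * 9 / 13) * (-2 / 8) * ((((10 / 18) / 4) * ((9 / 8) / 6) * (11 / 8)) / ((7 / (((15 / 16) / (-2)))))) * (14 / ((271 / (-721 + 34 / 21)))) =45698675 / 6464733184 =0.01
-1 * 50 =-50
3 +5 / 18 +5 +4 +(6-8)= 185 / 18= 10.28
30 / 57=10 / 19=0.53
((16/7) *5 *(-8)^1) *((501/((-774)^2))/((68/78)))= -173680/1980279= -0.09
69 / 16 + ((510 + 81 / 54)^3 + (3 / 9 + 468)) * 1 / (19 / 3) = 6423618793 / 304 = 21130324.98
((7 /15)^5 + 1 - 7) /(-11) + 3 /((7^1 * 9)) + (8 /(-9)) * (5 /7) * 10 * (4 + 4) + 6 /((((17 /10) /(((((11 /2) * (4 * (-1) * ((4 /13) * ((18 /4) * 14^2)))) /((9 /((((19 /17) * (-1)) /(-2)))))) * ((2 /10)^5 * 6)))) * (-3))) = -10844491714708 /219678834375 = -49.37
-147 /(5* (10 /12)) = -35.28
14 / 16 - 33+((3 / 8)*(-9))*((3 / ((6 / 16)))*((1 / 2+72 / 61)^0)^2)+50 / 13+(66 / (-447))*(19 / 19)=-858889 / 15496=-55.43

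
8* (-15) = -120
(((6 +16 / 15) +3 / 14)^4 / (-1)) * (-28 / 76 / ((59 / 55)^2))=661325565495001 / 735015934800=899.74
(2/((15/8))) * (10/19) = 32/57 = 0.56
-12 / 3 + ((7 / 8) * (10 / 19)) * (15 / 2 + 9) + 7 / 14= 623 / 152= 4.10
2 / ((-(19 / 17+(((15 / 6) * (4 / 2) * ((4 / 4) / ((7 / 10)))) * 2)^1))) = -238 / 1833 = -0.13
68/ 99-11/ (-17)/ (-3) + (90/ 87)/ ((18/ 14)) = 62267/ 48807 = 1.28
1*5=5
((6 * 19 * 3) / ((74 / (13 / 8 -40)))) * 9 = -1596.19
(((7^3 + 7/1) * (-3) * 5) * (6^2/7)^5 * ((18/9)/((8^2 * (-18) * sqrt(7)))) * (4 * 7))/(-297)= -11664000 * sqrt(7)/26411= -1168.45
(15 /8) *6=45 /4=11.25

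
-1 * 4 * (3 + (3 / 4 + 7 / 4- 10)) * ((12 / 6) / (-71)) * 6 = -216 / 71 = -3.04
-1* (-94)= 94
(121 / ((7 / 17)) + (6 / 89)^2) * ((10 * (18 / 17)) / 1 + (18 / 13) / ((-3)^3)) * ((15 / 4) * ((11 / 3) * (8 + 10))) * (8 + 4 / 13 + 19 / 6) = 400227837467975 / 45514066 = 8793497.76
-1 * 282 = -282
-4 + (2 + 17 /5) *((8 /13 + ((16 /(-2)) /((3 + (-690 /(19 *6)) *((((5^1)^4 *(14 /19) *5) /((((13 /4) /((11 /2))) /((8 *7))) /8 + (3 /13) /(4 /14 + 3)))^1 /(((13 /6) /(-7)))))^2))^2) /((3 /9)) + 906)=20696790977875877150645441508440934834987962377299258020026 /4225241096132251282348134331214876628851119802785852065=4898.37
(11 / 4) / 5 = 11 / 20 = 0.55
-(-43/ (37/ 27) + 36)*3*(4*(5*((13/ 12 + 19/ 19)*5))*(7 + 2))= -961875/ 37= -25996.62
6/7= 0.86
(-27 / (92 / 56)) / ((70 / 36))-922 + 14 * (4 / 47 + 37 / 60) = -5971189 / 6486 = -920.63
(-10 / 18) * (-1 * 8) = 40 / 9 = 4.44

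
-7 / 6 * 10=-35 / 3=-11.67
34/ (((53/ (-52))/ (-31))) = 54808/ 53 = 1034.11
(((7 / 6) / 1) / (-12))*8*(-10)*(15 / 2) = 175 / 3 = 58.33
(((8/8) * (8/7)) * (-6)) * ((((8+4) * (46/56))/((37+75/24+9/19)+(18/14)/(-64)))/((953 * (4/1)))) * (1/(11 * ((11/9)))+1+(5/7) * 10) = -467177472/130110310099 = -0.00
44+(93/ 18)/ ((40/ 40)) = 295/ 6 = 49.17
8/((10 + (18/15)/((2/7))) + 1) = 10/19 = 0.53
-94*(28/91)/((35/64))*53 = -1275392/455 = -2803.06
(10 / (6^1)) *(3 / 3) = 5 / 3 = 1.67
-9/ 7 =-1.29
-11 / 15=-0.73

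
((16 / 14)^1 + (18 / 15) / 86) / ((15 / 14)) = 3482 / 3225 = 1.08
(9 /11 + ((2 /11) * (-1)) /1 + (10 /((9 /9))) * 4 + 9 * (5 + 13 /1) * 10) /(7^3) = 18267 /3773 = 4.84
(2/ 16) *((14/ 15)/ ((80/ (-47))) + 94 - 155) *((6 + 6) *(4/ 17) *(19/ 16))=-701651/ 27200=-25.80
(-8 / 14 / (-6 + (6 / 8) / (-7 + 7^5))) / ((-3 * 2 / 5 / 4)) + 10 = 3903970 / 403197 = 9.68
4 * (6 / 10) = 12 / 5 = 2.40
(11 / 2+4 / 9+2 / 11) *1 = 1213 / 198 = 6.13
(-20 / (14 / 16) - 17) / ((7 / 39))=-10881 / 49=-222.06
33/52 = 0.63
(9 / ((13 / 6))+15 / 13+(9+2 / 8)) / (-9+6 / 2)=-757 / 312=-2.43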